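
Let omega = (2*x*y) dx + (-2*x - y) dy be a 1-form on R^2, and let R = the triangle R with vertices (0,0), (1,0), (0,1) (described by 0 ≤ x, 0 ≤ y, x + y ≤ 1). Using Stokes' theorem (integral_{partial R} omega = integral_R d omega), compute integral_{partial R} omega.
integral_(partial R) omega = -4/3

Stokes: integral_partial_R omega = integral_R d omega with d omega = (∂Q/∂x - ∂P/∂y) dx ∧ dy.
  ∂Q/∂x = -2
  ∂P/∂y = 2*x
  integrand = ∂Q/∂x - ∂P/∂y = -2*x - 2.
Integrating over R: integral_0^1 integral_0^{1-x} (-2*x - 2) dy dx = -4/3.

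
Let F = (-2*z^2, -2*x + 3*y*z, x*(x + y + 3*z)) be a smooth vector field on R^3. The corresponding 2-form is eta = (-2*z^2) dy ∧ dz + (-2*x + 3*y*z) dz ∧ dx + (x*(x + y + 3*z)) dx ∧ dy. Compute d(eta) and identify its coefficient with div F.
d(eta) = (3*x + 3*z) dx ∧ dy ∧ dz; div F = 3*x + 3*z

For a 2-form in R^3 of the form above, applying d gives a 3-form with coefficient ∂P/∂x + ∂Q/∂y + ∂R/∂z:
  ∂P/∂x = 0
  ∂Q/∂y = 3*z
  ∂R/∂z = 3*x
Sum = 3*x + 3*z, which is exactly div F.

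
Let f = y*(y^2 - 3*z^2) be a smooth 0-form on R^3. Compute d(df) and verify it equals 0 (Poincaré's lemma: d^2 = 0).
d(df) = 0

Step 1: df = sum_i (∂f/∂x_i) dx_i = (0) dx + (3*y^2 - 3*z^2) dy + (-6*y*z) dz.
Step 2: Apply d again. Using the 1-form formula, the coefficient of dx ∧ dy in d(df) is ∂^2 f/∂x ∂y - ∂^2 f/∂y ∂x = (0) - (0) = 0 (equality of mixed partials for smooth f).
Similarly for dx ∧ dz and dy ∧ dz — all coefficients vanish. So d(df) = 0.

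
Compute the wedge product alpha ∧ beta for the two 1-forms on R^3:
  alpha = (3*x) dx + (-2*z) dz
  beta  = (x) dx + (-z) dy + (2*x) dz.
alpha ∧ beta = (-3*x*z) dx ∧ dy + (2*x*(3*x + z)) dx ∧ dz + (-2*z^2) dy ∧ dz

Distribute the wedge, using dx_i ∧ dx_j = -dx_j ∧ dx_i and dx_i ∧ dx_i = 0. For each pair (i, j) with i < j, the coefficient of dx_i ∧ dx_j in alpha ∧ beta is (alpha_i * beta_j - alpha_j * beta_i). Collecting: alpha ∧ beta = (-3*x*z) dx ∧ dy + (2*x*(3*x + z)) dx ∧ dz + (-2*z^2) dy ∧ dz.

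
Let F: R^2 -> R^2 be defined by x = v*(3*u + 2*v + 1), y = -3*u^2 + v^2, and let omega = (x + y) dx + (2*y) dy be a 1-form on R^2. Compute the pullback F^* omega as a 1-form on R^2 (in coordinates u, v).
F^* omega = (36*u^3 - 9*u^2*v - 3*u*v^2 + 9*v^3 + 3*v^2) du + (-9*u^3 - 15*u^2*v - 3*u^2 + 21*u*v^2 + 6*u*v + 16*v^3 + 7*v^2 + v) dv

Using F^*(f dg) = (f ∘ F) d(g ∘ F), substitute each coordinate x_i by F_i(u, v) in f_i, and replace dx_i by d F_i = (∂F_i/∂u) du + (∂F_i/∂v) dv.
  For the x component: f_1(F) = -3*u^2 + 3*u*v + 3*v^2 + v; d F_1 = (3*v) du + (3*u + 4*v + 1) dv
  For the y component: f_2(F) = -6*u^2 + 2*v^2; d F_2 = (-6*u) du + (2*v) dv
Combining and collecting du, dv coefficients:
  coeff of du: 36*u^3 - 9*u^2*v - 3*u*v^2 + 9*v^3 + 3*v^2
  coeff of dv: -9*u^3 - 15*u^2*v - 3*u^2 + 21*u*v^2 + 6*u*v + 16*v^3 + 7*v^2 + v
F^* omega = (36*u^3 - 9*u^2*v - 3*u*v^2 + 9*v^3 + 3*v^2) du + (-9*u^3 - 15*u^2*v - 3*u^2 + 21*u*v^2 + 6*u*v + 16*v^3 + 7*v^2 + v) dv.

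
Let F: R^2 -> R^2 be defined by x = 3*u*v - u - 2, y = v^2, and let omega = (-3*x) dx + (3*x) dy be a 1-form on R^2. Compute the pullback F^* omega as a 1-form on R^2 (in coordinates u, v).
F^* omega = (-27*u*v^2 + 18*u*v - 3*u + 18*v - 6) du + (-27*u^2*v + 9*u^2 + 18*u*v^2 - 6*u*v + 18*u - 12*v) dv

Using F^*(f dg) = (f ∘ F) d(g ∘ F), substitute each coordinate x_i by F_i(u, v) in f_i, and replace dx_i by d F_i = (∂F_i/∂u) du + (∂F_i/∂v) dv.
  For the x component: f_1(F) = -9*u*v + 3*u + 6; d F_1 = (3*v - 1) du + (3*u) dv
  For the y component: f_2(F) = 9*u*v - 3*u - 6; d F_2 = (0) du + (2*v) dv
Combining and collecting du, dv coefficients:
  coeff of du: -27*u*v^2 + 18*u*v - 3*u + 18*v - 6
  coeff of dv: -27*u^2*v + 9*u^2 + 18*u*v^2 - 6*u*v + 18*u - 12*v
F^* omega = (-27*u*v^2 + 18*u*v - 3*u + 18*v - 6) du + (-27*u^2*v + 9*u^2 + 18*u*v^2 - 6*u*v + 18*u - 12*v) dv.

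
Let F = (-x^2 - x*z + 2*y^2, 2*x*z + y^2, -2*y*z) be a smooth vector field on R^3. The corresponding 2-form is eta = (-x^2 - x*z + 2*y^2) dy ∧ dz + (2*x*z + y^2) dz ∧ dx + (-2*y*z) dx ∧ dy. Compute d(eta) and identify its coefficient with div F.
d(eta) = (-2*x - z) dx ∧ dy ∧ dz; div F = -2*x - z

For a 2-form in R^3 of the form above, applying d gives a 3-form with coefficient ∂P/∂x + ∂Q/∂y + ∂R/∂z:
  ∂P/∂x = -2*x - z
  ∂Q/∂y = 2*y
  ∂R/∂z = -2*y
Sum = -2*x - z, which is exactly div F.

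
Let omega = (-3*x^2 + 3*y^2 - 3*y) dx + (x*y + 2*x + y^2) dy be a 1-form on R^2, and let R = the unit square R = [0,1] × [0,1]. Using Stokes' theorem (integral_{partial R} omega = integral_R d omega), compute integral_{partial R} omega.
integral_(partial R) omega = 5/2

Stokes: integral_partial_R omega = integral_R d omega with d omega = (∂Q/∂x - ∂P/∂y) dx ∧ dy.
  ∂Q/∂x = y + 2
  ∂P/∂y = 6*y - 3
  integrand = ∂Q/∂x - ∂P/∂y = 5 - 5*y.
Integrating over R: integral_0^1 integral_0^1 (5 - 5*y) dx dy = 5/2.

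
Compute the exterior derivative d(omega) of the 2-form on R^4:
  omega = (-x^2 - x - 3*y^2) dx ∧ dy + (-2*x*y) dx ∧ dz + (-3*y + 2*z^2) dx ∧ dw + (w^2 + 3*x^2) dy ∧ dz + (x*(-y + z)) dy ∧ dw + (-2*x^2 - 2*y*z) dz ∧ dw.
d(omega) = (8*x) dx ∧ dy ∧ dz + (-y + z + 3) dx ∧ dy ∧ dw + (-4*x - 4*z) dx ∧ dz ∧ dw + (2*w - x - 2*z) dy ∧ dz ∧ dw

For a 2-form omega = sum_{i<j} g_{ij} dx_i ∧ dx_j, the exterior derivative is
  d(omega) = sum_{i<j} d(g_{ij}) ∧ dx_i ∧ dx_j = sum_{i<j, k} (∂g_{ij}/∂x_k) dx_k ∧ dx_i ∧ dx_j.
Expand each term, using dx_k ∧ dx_i ∧ dx_j = sgn(permutation) dx_{(a)} ∧ dx_{(b)} ∧ dx_{(c)} with (a < b < c) sorted:
  d(-2*x*y) includes (∂/∂y)(-2*x*y) dy = (-2*x) dy, which multiplied by dx ∧ dz gives (2*x) dx ∧ dy ∧ dz
  d(-3*y + 2*z^2) includes (∂/∂y)(-3*y + 2*z^2) dy = (-3) dy, which multiplied by dx ∧ dw gives (3) dx ∧ dy ∧ dw
  d(-3*y + 2*z^2) includes (∂/∂z)(-3*y + 2*z^2) dz = (4*z) dz, which multiplied by dx ∧ dw gives (-4*z) dx ∧ dz ∧ dw
  d(w^2 + 3*x^2) includes (∂/∂x)(w^2 + 3*x^2) dx = (6*x) dx, which multiplied by dy ∧ dz gives (6*x) dx ∧ dy ∧ dz
  d(w^2 + 3*x^2) includes (∂/∂w)(w^2 + 3*x^2) dw = (2*w) dw, which multiplied by dy ∧ dz gives (2*w) dy ∧ dz ∧ dw
  d(x*(-y + z)) includes (∂/∂x)(x*(-y + z)) dx = (-y + z) dx, which multiplied by dy ∧ dw gives (-y + z) dx ∧ dy ∧ dw
  d(x*(-y + z)) includes (∂/∂z)(x*(-y + z)) dz = (x) dz, which multiplied by dy ∧ dw gives (-x) dy ∧ dz ∧ dw
  d(-2*x^2 - 2*y*z) includes (∂/∂x)(-2*x^2 - 2*y*z) dx = (-4*x) dx, which multiplied by dz ∧ dw gives (-4*x) dx ∧ dz ∧ dw
  d(-2*x^2 - 2*y*z) includes (∂/∂y)(-2*x^2 - 2*y*z) dy = (-2*z) dy, which multiplied by dz ∧ dw gives (-2*z) dy ∧ dz ∧ dw
Collecting like 3-forms: d(omega) = (8*x) dx ∧ dy ∧ dz + (-y + z + 3) dx ∧ dy ∧ dw + (-4*x - 4*z) dx ∧ dz ∧ dw + (2*w - x - 2*z) dy ∧ dz ∧ dw.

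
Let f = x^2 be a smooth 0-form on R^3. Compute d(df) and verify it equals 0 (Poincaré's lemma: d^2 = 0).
d(df) = 0

Step 1: df = sum_i (∂f/∂x_i) dx_i = (2*x) dx + (0) dy + (0) dz.
Step 2: Apply d again. Using the 1-form formula, the coefficient of dx ∧ dy in d(df) is ∂^2 f/∂x ∂y - ∂^2 f/∂y ∂x = (0) - (0) = 0 (equality of mixed partials for smooth f).
Similarly for dx ∧ dz and dy ∧ dz — all coefficients vanish. So d(df) = 0.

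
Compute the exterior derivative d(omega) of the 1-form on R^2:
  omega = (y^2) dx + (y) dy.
d(omega) = (-2*y) dx ∧ dy

For a 1-form omega = sum_i f_i dx_i, the exterior derivative is
  d(omega) = sum_{i < j} (∂f_j/∂x_i - ∂f_i/∂x_j) dx_i ∧ dx_j.
  coefficient of dx ∧ dy: ∂f_2/∂x - ∂f_1/∂y = ∂(y)/∂x - ∂(y^2)/∂y = -2*y
Assembling: d(omega) = (-2*y) dx ∧ dy.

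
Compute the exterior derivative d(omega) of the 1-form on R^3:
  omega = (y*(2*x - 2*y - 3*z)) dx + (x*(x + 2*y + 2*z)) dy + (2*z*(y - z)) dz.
d(omega) = (6*y + 5*z) dx ∧ dy + (3*y) dx ∧ dz + (-2*x + 2*z) dy ∧ dz

For a 1-form omega = sum_i f_i dx_i, the exterior derivative is
  d(omega) = sum_{i < j} (∂f_j/∂x_i - ∂f_i/∂x_j) dx_i ∧ dx_j.
  coefficient of dx ∧ dy: ∂f_2/∂x - ∂f_1/∂y = ∂(x*(x + 2*y + 2*z))/∂x - ∂(y*(2*x - 2*y - 3*z))/∂y = 6*y + 5*z
  coefficient of dx ∧ dz: ∂f_3/∂x - ∂f_1/∂z = ∂(2*z*(y - z))/∂x - ∂(y*(2*x - 2*y - 3*z))/∂z = 3*y
  coefficient of dy ∧ dz: ∂f_3/∂y - ∂f_2/∂z = ∂(2*z*(y - z))/∂y - ∂(x*(x + 2*y + 2*z))/∂z = -2*x + 2*z
Assembling: d(omega) = (6*y + 5*z) dx ∧ dy + (3*y) dx ∧ dz + (-2*x + 2*z) dy ∧ dz.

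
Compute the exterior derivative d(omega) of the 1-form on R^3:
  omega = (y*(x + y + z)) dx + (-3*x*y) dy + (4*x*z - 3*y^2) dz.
d(omega) = (-x - 5*y - z) dx ∧ dy + (-y + 4*z) dx ∧ dz + (-6*y) dy ∧ dz

For a 1-form omega = sum_i f_i dx_i, the exterior derivative is
  d(omega) = sum_{i < j} (∂f_j/∂x_i - ∂f_i/∂x_j) dx_i ∧ dx_j.
  coefficient of dx ∧ dy: ∂f_2/∂x - ∂f_1/∂y = ∂(-3*x*y)/∂x - ∂(y*(x + y + z))/∂y = -x - 5*y - z
  coefficient of dx ∧ dz: ∂f_3/∂x - ∂f_1/∂z = ∂(4*x*z - 3*y^2)/∂x - ∂(y*(x + y + z))/∂z = -y + 4*z
  coefficient of dy ∧ dz: ∂f_3/∂y - ∂f_2/∂z = ∂(4*x*z - 3*y^2)/∂y - ∂(-3*x*y)/∂z = -6*y
Assembling: d(omega) = (-x - 5*y - z) dx ∧ dy + (-y + 4*z) dx ∧ dz + (-6*y) dy ∧ dz.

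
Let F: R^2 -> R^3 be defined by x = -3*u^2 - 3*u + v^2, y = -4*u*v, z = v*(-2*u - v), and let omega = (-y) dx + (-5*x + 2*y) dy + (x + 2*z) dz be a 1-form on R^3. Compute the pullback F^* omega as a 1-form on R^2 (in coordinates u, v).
F^* omega = (2*v*(-39*u^2 + 20*u*v - 33*u + 11*v^2)) du + (-54*u^3 + 46*u^2*v - 54*u^2 + 38*u*v^2 + 6*u*v + 2*v^3) dv

Using F^*(f dg) = (f ∘ F) d(g ∘ F), substitute each coordinate x_i by F_i(u, v) in f_i, and replace dx_i by d F_i = (∂F_i/∂u) du + (∂F_i/∂v) dv.
  For the x component: f_1(F) = 4*u*v; d F_1 = (-6*u - 3) du + (2*v) dv
  For the y component: f_2(F) = 15*u^2 - 8*u*v + 15*u - 5*v^2; d F_2 = (-4*v) du + (-4*u) dv
  For the z component: f_3(F) = -3*u^2 - 4*u*v - 3*u - v^2; d F_3 = (-2*v) du + (-2*u - 2*v) dv
Combining and collecting du, dv coefficients:
  coeff of du: 2*v*(-39*u^2 + 20*u*v - 33*u + 11*v^2)
  coeff of dv: -54*u^3 + 46*u^2*v - 54*u^2 + 38*u*v^2 + 6*u*v + 2*v^3
F^* omega = (2*v*(-39*u^2 + 20*u*v - 33*u + 11*v^2)) du + (-54*u^3 + 46*u^2*v - 54*u^2 + 38*u*v^2 + 6*u*v + 2*v^3) dv.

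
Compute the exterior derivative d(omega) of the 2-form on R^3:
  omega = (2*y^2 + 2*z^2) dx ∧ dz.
d(omega) = (-4*y) dx ∧ dy ∧ dz

For a 2-form omega = sum_{i<j} g_{ij} dx_i ∧ dx_j, the exterior derivative is
  d(omega) = sum_{i<j} d(g_{ij}) ∧ dx_i ∧ dx_j = sum_{i<j, k} (∂g_{ij}/∂x_k) dx_k ∧ dx_i ∧ dx_j.
Expand each term, using dx_k ∧ dx_i ∧ dx_j = sgn(permutation) dx_{(a)} ∧ dx_{(b)} ∧ dx_{(c)} with (a < b < c) sorted:
  d(2*y^2 + 2*z^2) includes (∂/∂y)(2*y^2 + 2*z^2) dy = (4*y) dy, which multiplied by dx ∧ dz gives (-4*y) dx ∧ dy ∧ dz
Collecting like 3-forms: d(omega) = (-4*y) dx ∧ dy ∧ dz.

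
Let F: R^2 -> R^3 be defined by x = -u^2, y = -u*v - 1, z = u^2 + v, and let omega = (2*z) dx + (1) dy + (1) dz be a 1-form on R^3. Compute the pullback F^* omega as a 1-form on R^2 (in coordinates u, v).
F^* omega = (-4*u^3 - 4*u*v + 2*u - v) du + (1 - u) dv

Using F^*(f dg) = (f ∘ F) d(g ∘ F), substitute each coordinate x_i by F_i(u, v) in f_i, and replace dx_i by d F_i = (∂F_i/∂u) du + (∂F_i/∂v) dv.
  For the x component: f_1(F) = 2*u^2 + 2*v; d F_1 = (-2*u) du + (0) dv
  For the y component: f_2(F) = 1; d F_2 = (-v) du + (-u) dv
  For the z component: f_3(F) = 1; d F_3 = (2*u) du + (1) dv
Combining and collecting du, dv coefficients:
  coeff of du: -4*u^3 - 4*u*v + 2*u - v
  coeff of dv: 1 - u
F^* omega = (-4*u^3 - 4*u*v + 2*u - v) du + (1 - u) dv.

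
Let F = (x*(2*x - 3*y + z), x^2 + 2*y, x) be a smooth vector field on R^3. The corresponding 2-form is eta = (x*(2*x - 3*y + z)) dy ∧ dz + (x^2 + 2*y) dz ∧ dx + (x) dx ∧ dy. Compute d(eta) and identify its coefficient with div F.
d(eta) = (4*x - 3*y + z + 2) dx ∧ dy ∧ dz; div F = 4*x - 3*y + z + 2

For a 2-form in R^3 of the form above, applying d gives a 3-form with coefficient ∂P/∂x + ∂Q/∂y + ∂R/∂z:
  ∂P/∂x = 4*x - 3*y + z
  ∂Q/∂y = 2
  ∂R/∂z = 0
Sum = 4*x - 3*y + z + 2, which is exactly div F.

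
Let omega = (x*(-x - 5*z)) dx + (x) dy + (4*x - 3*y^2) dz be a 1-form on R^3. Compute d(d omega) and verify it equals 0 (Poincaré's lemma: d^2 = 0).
d(d omega) = 0

Step 1: d omega = sum_{i<j} (∂f_j/∂x_i - ∂f_i/∂x_j) dx_i ∧ dx_j:
  coeff of dx ∧ dy: 1
  coeff of dx ∧ dz: 5*x + 4
  coeff of dy ∧ dz: -6*y
Step 2: Apply d again to each 2-form coefficient. The only possible 3-form in R^3 is dx ∧ dy ∧ dz, with coefficient
  ∂(coeff of dy∧dz)/∂x - ∂(coeff of dx∧dz)/∂y + ∂(coeff of dx∧dy)/∂z
  = ∂/∂x (-6*y) - ∂/∂y (5*x + 4) + ∂/∂z (1).
Each of these terms simplifies to sums of mixed partials that cancel in pairs. The result is 0 (by equality of mixed partials for smooth functions — Schwarz / Clairaut).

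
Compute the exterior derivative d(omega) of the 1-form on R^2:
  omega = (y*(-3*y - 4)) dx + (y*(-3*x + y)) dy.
d(omega) = (3*y + 4) dx ∧ dy

For a 1-form omega = sum_i f_i dx_i, the exterior derivative is
  d(omega) = sum_{i < j} (∂f_j/∂x_i - ∂f_i/∂x_j) dx_i ∧ dx_j.
  coefficient of dx ∧ dy: ∂f_2/∂x - ∂f_1/∂y = ∂(y*(-3*x + y))/∂x - ∂(y*(-3*y - 4))/∂y = 3*y + 4
Assembling: d(omega) = (3*y + 4) dx ∧ dy.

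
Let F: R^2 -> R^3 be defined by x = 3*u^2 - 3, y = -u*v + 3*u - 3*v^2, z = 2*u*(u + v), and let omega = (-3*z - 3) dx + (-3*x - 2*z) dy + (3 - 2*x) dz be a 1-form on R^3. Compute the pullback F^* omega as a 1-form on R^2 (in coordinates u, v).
F^* omega = (-60*u^3 - 35*u^2*v - 39*u^2 + 4*u*v^2 - 12*u*v + 18*u + 9*v + 27) du + (u^3 + 82*u^2*v + 24*u*v^2 + 9*u - 54*v) dv

Using F^*(f dg) = (f ∘ F) d(g ∘ F), substitute each coordinate x_i by F_i(u, v) in f_i, and replace dx_i by d F_i = (∂F_i/∂u) du + (∂F_i/∂v) dv.
  For the x component: f_1(F) = -6*u^2 - 6*u*v - 3; d F_1 = (6*u) du + (0) dv
  For the y component: f_2(F) = -13*u^2 - 4*u*v + 9; d F_2 = (3 - v) du + (-u - 6*v) dv
  For the z component: f_3(F) = 9 - 6*u^2; d F_3 = (4*u + 2*v) du + (2*u) dv
Combining and collecting du, dv coefficients:
  coeff of du: -60*u^3 - 35*u^2*v - 39*u^2 + 4*u*v^2 - 12*u*v + 18*u + 9*v + 27
  coeff of dv: u^3 + 82*u^2*v + 24*u*v^2 + 9*u - 54*v
F^* omega = (-60*u^3 - 35*u^2*v - 39*u^2 + 4*u*v^2 - 12*u*v + 18*u + 9*v + 27) du + (u^3 + 82*u^2*v + 24*u*v^2 + 9*u - 54*v) dv.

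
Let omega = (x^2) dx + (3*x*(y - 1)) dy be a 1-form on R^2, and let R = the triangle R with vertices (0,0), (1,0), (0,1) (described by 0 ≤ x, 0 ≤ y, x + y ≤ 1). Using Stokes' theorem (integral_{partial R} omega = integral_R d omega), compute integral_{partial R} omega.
integral_(partial R) omega = -1

Stokes: integral_partial_R omega = integral_R d omega with d omega = (∂Q/∂x - ∂P/∂y) dx ∧ dy.
  ∂Q/∂x = 3*y - 3
  ∂P/∂y = 0
  integrand = ∂Q/∂x - ∂P/∂y = 3*y - 3.
Integrating over R: integral_0^1 integral_0^{1-x} (3*y - 3) dy dx = -1.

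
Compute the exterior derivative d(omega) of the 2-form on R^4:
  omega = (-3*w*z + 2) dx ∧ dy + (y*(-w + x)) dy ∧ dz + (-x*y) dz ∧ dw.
d(omega) = (-3*w + y) dx ∧ dy ∧ dz + (-3*z) dx ∧ dy ∧ dw + (-x - y) dy ∧ dz ∧ dw + (-y) dx ∧ dz ∧ dw

For a 2-form omega = sum_{i<j} g_{ij} dx_i ∧ dx_j, the exterior derivative is
  d(omega) = sum_{i<j} d(g_{ij}) ∧ dx_i ∧ dx_j = sum_{i<j, k} (∂g_{ij}/∂x_k) dx_k ∧ dx_i ∧ dx_j.
Expand each term, using dx_k ∧ dx_i ∧ dx_j = sgn(permutation) dx_{(a)} ∧ dx_{(b)} ∧ dx_{(c)} with (a < b < c) sorted:
  d(-3*w*z + 2) includes (∂/∂z)(-3*w*z + 2) dz = (-3*w) dz, which multiplied by dx ∧ dy gives (-3*w) dx ∧ dy ∧ dz
  d(-3*w*z + 2) includes (∂/∂w)(-3*w*z + 2) dw = (-3*z) dw, which multiplied by dx ∧ dy gives (-3*z) dx ∧ dy ∧ dw
  d(y*(-w + x)) includes (∂/∂x)(y*(-w + x)) dx = (y) dx, which multiplied by dy ∧ dz gives (y) dx ∧ dy ∧ dz
  d(y*(-w + x)) includes (∂/∂w)(y*(-w + x)) dw = (-y) dw, which multiplied by dy ∧ dz gives (-y) dy ∧ dz ∧ dw
  d(-x*y) includes (∂/∂x)(-x*y) dx = (-y) dx, which multiplied by dz ∧ dw gives (-y) dx ∧ dz ∧ dw
  d(-x*y) includes (∂/∂y)(-x*y) dy = (-x) dy, which multiplied by dz ∧ dw gives (-x) dy ∧ dz ∧ dw
Collecting like 3-forms: d(omega) = (-3*w + y) dx ∧ dy ∧ dz + (-3*z) dx ∧ dy ∧ dw + (-x - y) dy ∧ dz ∧ dw + (-y) dx ∧ dz ∧ dw.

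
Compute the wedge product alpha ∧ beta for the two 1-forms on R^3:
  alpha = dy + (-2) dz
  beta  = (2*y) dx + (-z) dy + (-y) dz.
alpha ∧ beta = (-2*y) dx ∧ dy + (-y - 2*z) dy ∧ dz + (4*y) dx ∧ dz

Distribute the wedge, using dx_i ∧ dx_j = -dx_j ∧ dx_i and dx_i ∧ dx_i = 0. For each pair (i, j) with i < j, the coefficient of dx_i ∧ dx_j in alpha ∧ beta is (alpha_i * beta_j - alpha_j * beta_i). Collecting: alpha ∧ beta = (-2*y) dx ∧ dy + (-y - 2*z) dy ∧ dz + (4*y) dx ∧ dz.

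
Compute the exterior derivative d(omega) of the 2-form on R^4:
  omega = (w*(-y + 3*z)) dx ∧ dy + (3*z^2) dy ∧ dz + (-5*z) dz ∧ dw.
d(omega) = (3*w) dx ∧ dy ∧ dz + (-y + 3*z) dx ∧ dy ∧ dw

For a 2-form omega = sum_{i<j} g_{ij} dx_i ∧ dx_j, the exterior derivative is
  d(omega) = sum_{i<j} d(g_{ij}) ∧ dx_i ∧ dx_j = sum_{i<j, k} (∂g_{ij}/∂x_k) dx_k ∧ dx_i ∧ dx_j.
Expand each term, using dx_k ∧ dx_i ∧ dx_j = sgn(permutation) dx_{(a)} ∧ dx_{(b)} ∧ dx_{(c)} with (a < b < c) sorted:
  d(w*(-y + 3*z)) includes (∂/∂z)(w*(-y + 3*z)) dz = (3*w) dz, which multiplied by dx ∧ dy gives (3*w) dx ∧ dy ∧ dz
  d(w*(-y + 3*z)) includes (∂/∂w)(w*(-y + 3*z)) dw = (-y + 3*z) dw, which multiplied by dx ∧ dy gives (-y + 3*z) dx ∧ dy ∧ dw
Collecting like 3-forms: d(omega) = (3*w) dx ∧ dy ∧ dz + (-y + 3*z) dx ∧ dy ∧ dw.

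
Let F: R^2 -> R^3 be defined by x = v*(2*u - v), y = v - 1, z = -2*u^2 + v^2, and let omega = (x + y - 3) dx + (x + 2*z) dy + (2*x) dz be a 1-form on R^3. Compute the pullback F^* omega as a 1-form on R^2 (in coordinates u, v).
F^* omega = (2*v*(-8*u^2 + 6*u*v - v^2 + v - 4)) du + (4*u^2*v - 4*u^2 + 2*u*v^2 + 4*u*v - 8*u - 2*v^3 - v^2 + 8*v) dv

Using F^*(f dg) = (f ∘ F) d(g ∘ F), substitute each coordinate x_i by F_i(u, v) in f_i, and replace dx_i by d F_i = (∂F_i/∂u) du + (∂F_i/∂v) dv.
  For the x component: f_1(F) = 2*u*v - v^2 + v - 4; d F_1 = (2*v) du + (2*u - 2*v) dv
  For the y component: f_2(F) = -4*u^2 + 2*u*v + v^2; d F_2 = (0) du + (1) dv
  For the z component: f_3(F) = 2*v*(2*u - v); d F_3 = (-4*u) du + (2*v) dv
Combining and collecting du, dv coefficients:
  coeff of du: 2*v*(-8*u^2 + 6*u*v - v^2 + v - 4)
  coeff of dv: 4*u^2*v - 4*u^2 + 2*u*v^2 + 4*u*v - 8*u - 2*v^3 - v^2 + 8*v
F^* omega = (2*v*(-8*u^2 + 6*u*v - v^2 + v - 4)) du + (4*u^2*v - 4*u^2 + 2*u*v^2 + 4*u*v - 8*u - 2*v^3 - v^2 + 8*v) dv.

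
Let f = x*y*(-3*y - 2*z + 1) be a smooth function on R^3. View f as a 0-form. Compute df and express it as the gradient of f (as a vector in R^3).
df = (y*(-3*y - 2*z + 1)) dx + (x*(-6*y - 2*z + 1)) dy + (-2*x*y) dz; grad f = (y*(-3*y - 2*z + 1), x*(-6*y - 2*z + 1), -2*x*y)

For a 0-form f, d f = (∂f/∂x) dx + (∂f/∂y) dy + (∂f/∂z) dz. The components of the vector representation are exactly the entries of grad f in Cartesian coordinates:
  ∂f/∂x = y*(-3*y - 2*z + 1)
  ∂f/∂y = x*(-6*y - 2*z + 1)
  ∂f/∂z = -2*x*y.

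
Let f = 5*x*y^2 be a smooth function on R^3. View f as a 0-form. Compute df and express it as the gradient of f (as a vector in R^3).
df = (5*y^2) dx + (10*x*y) dy + (0) dz; grad f = (5*y^2, 10*x*y, 0)

For a 0-form f, d f = (∂f/∂x) dx + (∂f/∂y) dy + (∂f/∂z) dz. The components of the vector representation are exactly the entries of grad f in Cartesian coordinates:
  ∂f/∂x = 5*y^2
  ∂f/∂y = 10*x*y
  ∂f/∂z = 0.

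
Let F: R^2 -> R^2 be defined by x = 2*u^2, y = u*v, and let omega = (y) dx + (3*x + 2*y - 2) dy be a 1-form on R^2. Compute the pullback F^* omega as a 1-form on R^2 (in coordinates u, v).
F^* omega = (2*v*(5*u^2 + u*v - 1)) du + (2*u*(3*u^2 + u*v - 1)) dv

Using F^*(f dg) = (f ∘ F) d(g ∘ F), substitute each coordinate x_i by F_i(u, v) in f_i, and replace dx_i by d F_i = (∂F_i/∂u) du + (∂F_i/∂v) dv.
  For the x component: f_1(F) = u*v; d F_1 = (4*u) du + (0) dv
  For the y component: f_2(F) = 6*u^2 + 2*u*v - 2; d F_2 = (v) du + (u) dv
Combining and collecting du, dv coefficients:
  coeff of du: 2*v*(5*u^2 + u*v - 1)
  coeff of dv: 2*u*(3*u^2 + u*v - 1)
F^* omega = (2*v*(5*u^2 + u*v - 1)) du + (2*u*(3*u^2 + u*v - 1)) dv.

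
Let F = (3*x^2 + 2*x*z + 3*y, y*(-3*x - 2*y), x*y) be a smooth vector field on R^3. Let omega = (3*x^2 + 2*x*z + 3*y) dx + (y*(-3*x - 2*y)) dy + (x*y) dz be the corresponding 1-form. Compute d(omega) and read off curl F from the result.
d(omega) = (x) dy ∧ dz + (2*x - y) dz ∧ dx + (-3*y - 3) dx ∧ dy; curl F = (x, 2*x - y, -3*y - 3)

d omega = sum_{i<j} (∂f_j/∂x_i - ∂f_i/∂x_j) dx_i ∧ dx_j. Under the identification (dy ∧ dz, dz ∧ dx, dx ∧ dy) ↔ (e_x, e_y, e_z), the coefficients are exactly the components of curl F. Compute:
  ∂R/∂y - ∂Q/∂z = (x) - (0) = x
  ∂P/∂z - ∂R/∂x = (2*x) - (y) = 2*x - y
  ∂Q/∂x - ∂P/∂y = (-3*y) - (3) = -3*y - 3.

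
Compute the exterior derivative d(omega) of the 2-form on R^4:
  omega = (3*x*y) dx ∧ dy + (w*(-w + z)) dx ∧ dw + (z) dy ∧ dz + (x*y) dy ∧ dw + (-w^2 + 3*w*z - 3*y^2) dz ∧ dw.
d(omega) = (-w) dx ∧ dz ∧ dw + (y) dx ∧ dy ∧ dw + (-6*y) dy ∧ dz ∧ dw

For a 2-form omega = sum_{i<j} g_{ij} dx_i ∧ dx_j, the exterior derivative is
  d(omega) = sum_{i<j} d(g_{ij}) ∧ dx_i ∧ dx_j = sum_{i<j, k} (∂g_{ij}/∂x_k) dx_k ∧ dx_i ∧ dx_j.
Expand each term, using dx_k ∧ dx_i ∧ dx_j = sgn(permutation) dx_{(a)} ∧ dx_{(b)} ∧ dx_{(c)} with (a < b < c) sorted:
  d(w*(-w + z)) includes (∂/∂z)(w*(-w + z)) dz = (w) dz, which multiplied by dx ∧ dw gives (-w) dx ∧ dz ∧ dw
  d(x*y) includes (∂/∂x)(x*y) dx = (y) dx, which multiplied by dy ∧ dw gives (y) dx ∧ dy ∧ dw
  d(-w^2 + 3*w*z - 3*y^2) includes (∂/∂y)(-w^2 + 3*w*z - 3*y^2) dy = (-6*y) dy, which multiplied by dz ∧ dw gives (-6*y) dy ∧ dz ∧ dw
Collecting like 3-forms: d(omega) = (-w) dx ∧ dz ∧ dw + (y) dx ∧ dy ∧ dw + (-6*y) dy ∧ dz ∧ dw.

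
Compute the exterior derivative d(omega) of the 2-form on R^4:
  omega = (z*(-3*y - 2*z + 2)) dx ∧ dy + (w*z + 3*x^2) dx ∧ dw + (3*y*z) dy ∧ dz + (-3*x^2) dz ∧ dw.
d(omega) = (-3*y - 4*z + 2) dx ∧ dy ∧ dz + (-w - 6*x) dx ∧ dz ∧ dw

For a 2-form omega = sum_{i<j} g_{ij} dx_i ∧ dx_j, the exterior derivative is
  d(omega) = sum_{i<j} d(g_{ij}) ∧ dx_i ∧ dx_j = sum_{i<j, k} (∂g_{ij}/∂x_k) dx_k ∧ dx_i ∧ dx_j.
Expand each term, using dx_k ∧ dx_i ∧ dx_j = sgn(permutation) dx_{(a)} ∧ dx_{(b)} ∧ dx_{(c)} with (a < b < c) sorted:
  d(z*(-3*y - 2*z + 2)) includes (∂/∂z)(z*(-3*y - 2*z + 2)) dz = (-3*y - 4*z + 2) dz, which multiplied by dx ∧ dy gives (-3*y - 4*z + 2) dx ∧ dy ∧ dz
  d(w*z + 3*x^2) includes (∂/∂z)(w*z + 3*x^2) dz = (w) dz, which multiplied by dx ∧ dw gives (-w) dx ∧ dz ∧ dw
  d(-3*x^2) includes (∂/∂x)(-3*x^2) dx = (-6*x) dx, which multiplied by dz ∧ dw gives (-6*x) dx ∧ dz ∧ dw
Collecting like 3-forms: d(omega) = (-3*y - 4*z + 2) dx ∧ dy ∧ dz + (-w - 6*x) dx ∧ dz ∧ dw.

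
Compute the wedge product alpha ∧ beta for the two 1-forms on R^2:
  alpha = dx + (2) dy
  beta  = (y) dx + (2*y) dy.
alpha ∧ beta = 0

Distribute the wedge, using dx_i ∧ dx_j = -dx_j ∧ dx_i and dx_i ∧ dx_i = 0. For each pair (i, j) with i < j, the coefficient of dx_i ∧ dx_j in alpha ∧ beta is (alpha_i * beta_j - alpha_j * beta_i). Collecting: alpha ∧ beta = 0.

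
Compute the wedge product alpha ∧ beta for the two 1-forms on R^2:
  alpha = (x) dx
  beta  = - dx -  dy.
alpha ∧ beta = (-x) dx ∧ dy

Distribute the wedge, using dx_i ∧ dx_j = -dx_j ∧ dx_i and dx_i ∧ dx_i = 0. For each pair (i, j) with i < j, the coefficient of dx_i ∧ dx_j in alpha ∧ beta is (alpha_i * beta_j - alpha_j * beta_i). Collecting: alpha ∧ beta = (-x) dx ∧ dy.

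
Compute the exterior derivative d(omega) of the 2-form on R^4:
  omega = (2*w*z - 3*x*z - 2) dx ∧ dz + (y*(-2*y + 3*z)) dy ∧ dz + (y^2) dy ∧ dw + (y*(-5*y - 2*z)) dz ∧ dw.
d(omega) = (2*z) dx ∧ dz ∧ dw + (-10*y - 2*z) dy ∧ dz ∧ dw

For a 2-form omega = sum_{i<j} g_{ij} dx_i ∧ dx_j, the exterior derivative is
  d(omega) = sum_{i<j} d(g_{ij}) ∧ dx_i ∧ dx_j = sum_{i<j, k} (∂g_{ij}/∂x_k) dx_k ∧ dx_i ∧ dx_j.
Expand each term, using dx_k ∧ dx_i ∧ dx_j = sgn(permutation) dx_{(a)} ∧ dx_{(b)} ∧ dx_{(c)} with (a < b < c) sorted:
  d(2*w*z - 3*x*z - 2) includes (∂/∂w)(2*w*z - 3*x*z - 2) dw = (2*z) dw, which multiplied by dx ∧ dz gives (2*z) dx ∧ dz ∧ dw
  d(y*(-5*y - 2*z)) includes (∂/∂y)(y*(-5*y - 2*z)) dy = (-10*y - 2*z) dy, which multiplied by dz ∧ dw gives (-10*y - 2*z) dy ∧ dz ∧ dw
Collecting like 3-forms: d(omega) = (2*z) dx ∧ dz ∧ dw + (-10*y - 2*z) dy ∧ dz ∧ dw.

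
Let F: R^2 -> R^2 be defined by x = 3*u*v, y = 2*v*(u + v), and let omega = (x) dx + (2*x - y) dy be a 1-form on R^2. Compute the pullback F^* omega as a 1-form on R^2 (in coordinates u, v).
F^* omega = (v^2*(17*u - 4*v)) du + (v*(17*u^2 + 12*u*v - 8*v^2)) dv

Using F^*(f dg) = (f ∘ F) d(g ∘ F), substitute each coordinate x_i by F_i(u, v) in f_i, and replace dx_i by d F_i = (∂F_i/∂u) du + (∂F_i/∂v) dv.
  For the x component: f_1(F) = 3*u*v; d F_1 = (3*v) du + (3*u) dv
  For the y component: f_2(F) = 2*v*(2*u - v); d F_2 = (2*v) du + (2*u + 4*v) dv
Combining and collecting du, dv coefficients:
  coeff of du: v^2*(17*u - 4*v)
  coeff of dv: v*(17*u^2 + 12*u*v - 8*v^2)
F^* omega = (v^2*(17*u - 4*v)) du + (v*(17*u^2 + 12*u*v - 8*v^2)) dv.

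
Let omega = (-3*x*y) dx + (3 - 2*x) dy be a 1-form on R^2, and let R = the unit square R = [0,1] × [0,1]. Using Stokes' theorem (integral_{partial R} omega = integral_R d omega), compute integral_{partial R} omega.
integral_(partial R) omega = -1/2

Stokes: integral_partial_R omega = integral_R d omega with d omega = (∂Q/∂x - ∂P/∂y) dx ∧ dy.
  ∂Q/∂x = -2
  ∂P/∂y = -3*x
  integrand = ∂Q/∂x - ∂P/∂y = 3*x - 2.
Integrating over R: integral_0^1 integral_0^1 (3*x - 2) dx dy = -1/2.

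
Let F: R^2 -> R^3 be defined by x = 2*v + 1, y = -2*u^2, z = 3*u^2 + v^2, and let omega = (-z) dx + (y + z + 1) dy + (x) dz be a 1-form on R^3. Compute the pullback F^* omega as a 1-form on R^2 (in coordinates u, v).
F^* omega = (2*u*(-2*u^2 - 2*v^2 + 6*v + 1)) du + (-6*u^2 + 2*v^2 + 2*v) dv

Using F^*(f dg) = (f ∘ F) d(g ∘ F), substitute each coordinate x_i by F_i(u, v) in f_i, and replace dx_i by d F_i = (∂F_i/∂u) du + (∂F_i/∂v) dv.
  For the x component: f_1(F) = -3*u^2 - v^2; d F_1 = (0) du + (2) dv
  For the y component: f_2(F) = u^2 + v^2 + 1; d F_2 = (-4*u) du + (0) dv
  For the z component: f_3(F) = 2*v + 1; d F_3 = (6*u) du + (2*v) dv
Combining and collecting du, dv coefficients:
  coeff of du: 2*u*(-2*u^2 - 2*v^2 + 6*v + 1)
  coeff of dv: -6*u^2 + 2*v^2 + 2*v
F^* omega = (2*u*(-2*u^2 - 2*v^2 + 6*v + 1)) du + (-6*u^2 + 2*v^2 + 2*v) dv.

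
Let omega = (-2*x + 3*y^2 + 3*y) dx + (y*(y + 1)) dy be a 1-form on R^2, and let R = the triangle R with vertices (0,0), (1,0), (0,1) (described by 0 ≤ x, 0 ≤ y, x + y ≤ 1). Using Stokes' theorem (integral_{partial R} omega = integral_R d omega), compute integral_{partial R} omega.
integral_(partial R) omega = -5/2

Stokes: integral_partial_R omega = integral_R d omega with d omega = (∂Q/∂x - ∂P/∂y) dx ∧ dy.
  ∂Q/∂x = 0
  ∂P/∂y = 6*y + 3
  integrand = ∂Q/∂x - ∂P/∂y = -6*y - 3.
Integrating over R: integral_0^1 integral_0^{1-x} (-6*y - 3) dy dx = -5/2.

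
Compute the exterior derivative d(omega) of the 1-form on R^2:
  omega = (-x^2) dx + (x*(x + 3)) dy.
d(omega) = (2*x + 3) dx ∧ dy

For a 1-form omega = sum_i f_i dx_i, the exterior derivative is
  d(omega) = sum_{i < j} (∂f_j/∂x_i - ∂f_i/∂x_j) dx_i ∧ dx_j.
  coefficient of dx ∧ dy: ∂f_2/∂x - ∂f_1/∂y = ∂(x*(x + 3))/∂x - ∂(-x^2)/∂y = 2*x + 3
Assembling: d(omega) = (2*x + 3) dx ∧ dy.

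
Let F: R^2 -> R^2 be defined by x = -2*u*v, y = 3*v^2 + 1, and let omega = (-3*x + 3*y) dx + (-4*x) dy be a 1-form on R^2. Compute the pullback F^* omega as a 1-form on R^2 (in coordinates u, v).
F^* omega = (6*v*(-2*u*v - 3*v^2 - 1)) du + (6*u*(-2*u*v + 5*v^2 - 1)) dv

Using F^*(f dg) = (f ∘ F) d(g ∘ F), substitute each coordinate x_i by F_i(u, v) in f_i, and replace dx_i by d F_i = (∂F_i/∂u) du + (∂F_i/∂v) dv.
  For the x component: f_1(F) = 6*u*v + 9*v^2 + 3; d F_1 = (-2*v) du + (-2*u) dv
  For the y component: f_2(F) = 8*u*v; d F_2 = (0) du + (6*v) dv
Combining and collecting du, dv coefficients:
  coeff of du: 6*v*(-2*u*v - 3*v^2 - 1)
  coeff of dv: 6*u*(-2*u*v + 5*v^2 - 1)
F^* omega = (6*v*(-2*u*v - 3*v^2 - 1)) du + (6*u*(-2*u*v + 5*v^2 - 1)) dv.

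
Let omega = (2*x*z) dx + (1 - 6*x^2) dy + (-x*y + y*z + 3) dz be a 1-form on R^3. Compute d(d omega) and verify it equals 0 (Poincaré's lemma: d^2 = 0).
d(d omega) = 0

Step 1: d omega = sum_{i<j} (∂f_j/∂x_i - ∂f_i/∂x_j) dx_i ∧ dx_j:
  coeff of dx ∧ dy: -12*x
  coeff of dx ∧ dz: -2*x - y
  coeff of dy ∧ dz: -x + z
Step 2: Apply d again to each 2-form coefficient. The only possible 3-form in R^3 is dx ∧ dy ∧ dz, with coefficient
  ∂(coeff of dy∧dz)/∂x - ∂(coeff of dx∧dz)/∂y + ∂(coeff of dx∧dy)/∂z
  = ∂/∂x (-x + z) - ∂/∂y (-2*x - y) + ∂/∂z (-12*x).
Each of these terms simplifies to sums of mixed partials that cancel in pairs. The result is 0 (by equality of mixed partials for smooth functions — Schwarz / Clairaut).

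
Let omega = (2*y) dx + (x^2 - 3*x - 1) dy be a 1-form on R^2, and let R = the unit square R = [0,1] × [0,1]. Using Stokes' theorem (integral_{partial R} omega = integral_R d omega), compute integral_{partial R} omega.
integral_(partial R) omega = -4

Stokes: integral_partial_R omega = integral_R d omega with d omega = (∂Q/∂x - ∂P/∂y) dx ∧ dy.
  ∂Q/∂x = 2*x - 3
  ∂P/∂y = 2
  integrand = ∂Q/∂x - ∂P/∂y = 2*x - 5.
Integrating over R: integral_0^1 integral_0^1 (2*x - 5) dx dy = -4.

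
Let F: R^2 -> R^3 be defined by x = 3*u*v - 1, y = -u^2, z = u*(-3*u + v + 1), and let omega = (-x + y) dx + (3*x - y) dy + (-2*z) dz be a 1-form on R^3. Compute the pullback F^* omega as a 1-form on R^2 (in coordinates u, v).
F^* omega = (-38*u^3 - 3*u^2*v + 18*u^2 - 11*u*v^2 - 4*u*v + 4*u + 3*v) du + (u*(3*u^2 - 11*u*v - 2*u + 3)) dv

Using F^*(f dg) = (f ∘ F) d(g ∘ F), substitute each coordinate x_i by F_i(u, v) in f_i, and replace dx_i by d F_i = (∂F_i/∂u) du + (∂F_i/∂v) dv.
  For the x component: f_1(F) = -u^2 - 3*u*v + 1; d F_1 = (3*v) du + (3*u) dv
  For the y component: f_2(F) = u^2 + 9*u*v - 3; d F_2 = (-2*u) du + (0) dv
  For the z component: f_3(F) = 2*u*(3*u - v - 1); d F_3 = (-6*u + v + 1) du + (u) dv
Combining and collecting du, dv coefficients:
  coeff of du: -38*u^3 - 3*u^2*v + 18*u^2 - 11*u*v^2 - 4*u*v + 4*u + 3*v
  coeff of dv: u*(3*u^2 - 11*u*v - 2*u + 3)
F^* omega = (-38*u^3 - 3*u^2*v + 18*u^2 - 11*u*v^2 - 4*u*v + 4*u + 3*v) du + (u*(3*u^2 - 11*u*v - 2*u + 3)) dv.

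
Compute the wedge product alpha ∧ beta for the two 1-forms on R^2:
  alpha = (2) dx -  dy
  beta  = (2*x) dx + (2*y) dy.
alpha ∧ beta = (2*x + 4*y) dx ∧ dy

Distribute the wedge, using dx_i ∧ dx_j = -dx_j ∧ dx_i and dx_i ∧ dx_i = 0. For each pair (i, j) with i < j, the coefficient of dx_i ∧ dx_j in alpha ∧ beta is (alpha_i * beta_j - alpha_j * beta_i). Collecting: alpha ∧ beta = (2*x + 4*y) dx ∧ dy.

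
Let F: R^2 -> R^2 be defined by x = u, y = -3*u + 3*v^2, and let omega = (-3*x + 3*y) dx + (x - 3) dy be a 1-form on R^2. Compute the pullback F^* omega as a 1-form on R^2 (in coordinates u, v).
F^* omega = (-15*u + 9*v^2 + 9) du + (6*v*(u - 3)) dv

Using F^*(f dg) = (f ∘ F) d(g ∘ F), substitute each coordinate x_i by F_i(u, v) in f_i, and replace dx_i by d F_i = (∂F_i/∂u) du + (∂F_i/∂v) dv.
  For the x component: f_1(F) = -12*u + 9*v^2; d F_1 = (1) du + (0) dv
  For the y component: f_2(F) = u - 3; d F_2 = (-3) du + (6*v) dv
Combining and collecting du, dv coefficients:
  coeff of du: -15*u + 9*v^2 + 9
  coeff of dv: 6*v*(u - 3)
F^* omega = (-15*u + 9*v^2 + 9) du + (6*v*(u - 3)) dv.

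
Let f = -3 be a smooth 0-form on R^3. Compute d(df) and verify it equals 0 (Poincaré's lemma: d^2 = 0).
d(df) = 0

Step 1: df = sum_i (∂f/∂x_i) dx_i = (0) dx + (0) dy + (0) dz.
Step 2: Apply d again. Using the 1-form formula, the coefficient of dx ∧ dy in d(df) is ∂^2 f/∂x ∂y - ∂^2 f/∂y ∂x = (0) - (0) = 0 (equality of mixed partials for smooth f).
Similarly for dx ∧ dz and dy ∧ dz — all coefficients vanish. So d(df) = 0.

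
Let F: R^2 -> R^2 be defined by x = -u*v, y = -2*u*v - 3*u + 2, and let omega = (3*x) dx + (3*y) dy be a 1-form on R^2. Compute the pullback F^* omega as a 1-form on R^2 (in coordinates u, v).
F^* omega = (15*u*v^2 + 36*u*v + 27*u - 12*v - 18) du + (3*u*(5*u*v + 6*u - 4)) dv

Using F^*(f dg) = (f ∘ F) d(g ∘ F), substitute each coordinate x_i by F_i(u, v) in f_i, and replace dx_i by d F_i = (∂F_i/∂u) du + (∂F_i/∂v) dv.
  For the x component: f_1(F) = -3*u*v; d F_1 = (-v) du + (-u) dv
  For the y component: f_2(F) = -6*u*v - 9*u + 6; d F_2 = (-2*v - 3) du + (-2*u) dv
Combining and collecting du, dv coefficients:
  coeff of du: 15*u*v^2 + 36*u*v + 27*u - 12*v - 18
  coeff of dv: 3*u*(5*u*v + 6*u - 4)
F^* omega = (15*u*v^2 + 36*u*v + 27*u - 12*v - 18) du + (3*u*(5*u*v + 6*u - 4)) dv.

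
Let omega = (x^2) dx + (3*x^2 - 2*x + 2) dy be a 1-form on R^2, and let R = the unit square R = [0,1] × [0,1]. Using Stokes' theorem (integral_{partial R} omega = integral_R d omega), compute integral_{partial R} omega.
integral_(partial R) omega = 1

Stokes: integral_partial_R omega = integral_R d omega with d omega = (∂Q/∂x - ∂P/∂y) dx ∧ dy.
  ∂Q/∂x = 6*x - 2
  ∂P/∂y = 0
  integrand = ∂Q/∂x - ∂P/∂y = 6*x - 2.
Integrating over R: integral_0^1 integral_0^1 (6*x - 2) dx dy = 1.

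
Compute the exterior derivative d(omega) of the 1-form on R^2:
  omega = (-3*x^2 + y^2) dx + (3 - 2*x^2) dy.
d(omega) = (-4*x - 2*y) dx ∧ dy

For a 1-form omega = sum_i f_i dx_i, the exterior derivative is
  d(omega) = sum_{i < j} (∂f_j/∂x_i - ∂f_i/∂x_j) dx_i ∧ dx_j.
  coefficient of dx ∧ dy: ∂f_2/∂x - ∂f_1/∂y = ∂(3 - 2*x^2)/∂x - ∂(-3*x^2 + y^2)/∂y = -4*x - 2*y
Assembling: d(omega) = (-4*x - 2*y) dx ∧ dy.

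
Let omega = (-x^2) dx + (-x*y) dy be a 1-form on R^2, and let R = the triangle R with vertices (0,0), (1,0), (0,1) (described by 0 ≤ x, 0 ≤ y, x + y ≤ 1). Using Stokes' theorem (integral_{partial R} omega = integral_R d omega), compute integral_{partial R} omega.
integral_(partial R) omega = -1/6

Stokes: integral_partial_R omega = integral_R d omega with d omega = (∂Q/∂x - ∂P/∂y) dx ∧ dy.
  ∂Q/∂x = -y
  ∂P/∂y = 0
  integrand = ∂Q/∂x - ∂P/∂y = -y.
Integrating over R: integral_0^1 integral_0^{1-x} (-y) dy dx = -1/6.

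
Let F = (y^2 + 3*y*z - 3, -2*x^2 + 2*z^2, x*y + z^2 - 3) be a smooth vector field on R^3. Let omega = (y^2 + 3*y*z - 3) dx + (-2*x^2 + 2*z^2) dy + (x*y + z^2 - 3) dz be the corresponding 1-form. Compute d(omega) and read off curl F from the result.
d(omega) = (x - 4*z) dy ∧ dz + (2*y) dz ∧ dx + (-4*x - 2*y - 3*z) dx ∧ dy; curl F = (x - 4*z, 2*y, -4*x - 2*y - 3*z)

d omega = sum_{i<j} (∂f_j/∂x_i - ∂f_i/∂x_j) dx_i ∧ dx_j. Under the identification (dy ∧ dz, dz ∧ dx, dx ∧ dy) ↔ (e_x, e_y, e_z), the coefficients are exactly the components of curl F. Compute:
  ∂R/∂y - ∂Q/∂z = (x) - (4*z) = x - 4*z
  ∂P/∂z - ∂R/∂x = (3*y) - (y) = 2*y
  ∂Q/∂x - ∂P/∂y = (-4*x) - (2*y + 3*z) = -4*x - 2*y - 3*z.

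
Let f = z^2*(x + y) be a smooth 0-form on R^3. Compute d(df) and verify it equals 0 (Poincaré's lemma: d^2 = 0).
d(df) = 0

Step 1: df = sum_i (∂f/∂x_i) dx_i = (z^2) dx + (z^2) dy + (2*z*(x + y)) dz.
Step 2: Apply d again. Using the 1-form formula, the coefficient of dx ∧ dy in d(df) is ∂^2 f/∂x ∂y - ∂^2 f/∂y ∂x = (0) - (0) = 0 (equality of mixed partials for smooth f).
Similarly for dx ∧ dz and dy ∧ dz — all coefficients vanish. So d(df) = 0.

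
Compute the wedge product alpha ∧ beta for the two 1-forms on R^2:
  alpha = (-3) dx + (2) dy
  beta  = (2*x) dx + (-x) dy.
alpha ∧ beta = (-x) dx ∧ dy

Distribute the wedge, using dx_i ∧ dx_j = -dx_j ∧ dx_i and dx_i ∧ dx_i = 0. For each pair (i, j) with i < j, the coefficient of dx_i ∧ dx_j in alpha ∧ beta is (alpha_i * beta_j - alpha_j * beta_i). Collecting: alpha ∧ beta = (-x) dx ∧ dy.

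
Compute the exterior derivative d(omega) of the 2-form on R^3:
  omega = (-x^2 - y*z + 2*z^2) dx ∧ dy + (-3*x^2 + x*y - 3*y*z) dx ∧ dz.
d(omega) = (-x - y + 7*z) dx ∧ dy ∧ dz

For a 2-form omega = sum_{i<j} g_{ij} dx_i ∧ dx_j, the exterior derivative is
  d(omega) = sum_{i<j} d(g_{ij}) ∧ dx_i ∧ dx_j = sum_{i<j, k} (∂g_{ij}/∂x_k) dx_k ∧ dx_i ∧ dx_j.
Expand each term, using dx_k ∧ dx_i ∧ dx_j = sgn(permutation) dx_{(a)} ∧ dx_{(b)} ∧ dx_{(c)} with (a < b < c) sorted:
  d(-x^2 - y*z + 2*z^2) includes (∂/∂z)(-x^2 - y*z + 2*z^2) dz = (-y + 4*z) dz, which multiplied by dx ∧ dy gives (-y + 4*z) dx ∧ dy ∧ dz
  d(-3*x^2 + x*y - 3*y*z) includes (∂/∂y)(-3*x^2 + x*y - 3*y*z) dy = (x - 3*z) dy, which multiplied by dx ∧ dz gives (-x + 3*z) dx ∧ dy ∧ dz
Collecting like 3-forms: d(omega) = (-x - y + 7*z) dx ∧ dy ∧ dz.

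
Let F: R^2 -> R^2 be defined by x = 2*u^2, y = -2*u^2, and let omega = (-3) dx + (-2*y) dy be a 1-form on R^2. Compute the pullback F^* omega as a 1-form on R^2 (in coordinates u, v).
F^* omega = (-16*u^3 - 12*u) du

Using F^*(f dg) = (f ∘ F) d(g ∘ F), substitute each coordinate x_i by F_i(u, v) in f_i, and replace dx_i by d F_i = (∂F_i/∂u) du + (∂F_i/∂v) dv.
  For the x component: f_1(F) = -3; d F_1 = (4*u) du + (0) dv
  For the y component: f_2(F) = 4*u^2; d F_2 = (-4*u) du + (0) dv
Combining and collecting du, dv coefficients:
  coeff of du: -16*u^3 - 12*u
  coeff of dv: 0
F^* omega = (-16*u^3 - 12*u) du.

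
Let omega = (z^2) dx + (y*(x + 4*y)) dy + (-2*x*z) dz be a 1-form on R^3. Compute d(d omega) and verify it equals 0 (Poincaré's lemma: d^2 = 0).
d(d omega) = 0

Step 1: d omega = sum_{i<j} (∂f_j/∂x_i - ∂f_i/∂x_j) dx_i ∧ dx_j:
  coeff of dx ∧ dy: y
  coeff of dx ∧ dz: -4*z
  coeff of dy ∧ dz: 0
Step 2: Apply d again to each 2-form coefficient. The only possible 3-form in R^3 is dx ∧ dy ∧ dz, with coefficient
  ∂(coeff of dy∧dz)/∂x - ∂(coeff of dx∧dz)/∂y + ∂(coeff of dx∧dy)/∂z
  = ∂/∂x (0) - ∂/∂y (-4*z) + ∂/∂z (y).
Each of these terms simplifies to sums of mixed partials that cancel in pairs. The result is 0 (by equality of mixed partials for smooth functions — Schwarz / Clairaut).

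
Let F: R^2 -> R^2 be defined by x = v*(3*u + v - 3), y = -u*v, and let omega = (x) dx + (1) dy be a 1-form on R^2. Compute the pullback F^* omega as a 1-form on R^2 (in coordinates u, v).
F^* omega = (v*(9*u*v + 3*v^2 - 9*v - 1)) du + (9*u^2*v + 9*u*v^2 - 18*u*v - u + 2*v^3 - 9*v^2 + 9*v) dv

Using F^*(f dg) = (f ∘ F) d(g ∘ F), substitute each coordinate x_i by F_i(u, v) in f_i, and replace dx_i by d F_i = (∂F_i/∂u) du + (∂F_i/∂v) dv.
  For the x component: f_1(F) = v*(3*u + v - 3); d F_1 = (3*v) du + (3*u + 2*v - 3) dv
  For the y component: f_2(F) = 1; d F_2 = (-v) du + (-u) dv
Combining and collecting du, dv coefficients:
  coeff of du: v*(9*u*v + 3*v^2 - 9*v - 1)
  coeff of dv: 9*u^2*v + 9*u*v^2 - 18*u*v - u + 2*v^3 - 9*v^2 + 9*v
F^* omega = (v*(9*u*v + 3*v^2 - 9*v - 1)) du + (9*u^2*v + 9*u*v^2 - 18*u*v - u + 2*v^3 - 9*v^2 + 9*v) dv.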